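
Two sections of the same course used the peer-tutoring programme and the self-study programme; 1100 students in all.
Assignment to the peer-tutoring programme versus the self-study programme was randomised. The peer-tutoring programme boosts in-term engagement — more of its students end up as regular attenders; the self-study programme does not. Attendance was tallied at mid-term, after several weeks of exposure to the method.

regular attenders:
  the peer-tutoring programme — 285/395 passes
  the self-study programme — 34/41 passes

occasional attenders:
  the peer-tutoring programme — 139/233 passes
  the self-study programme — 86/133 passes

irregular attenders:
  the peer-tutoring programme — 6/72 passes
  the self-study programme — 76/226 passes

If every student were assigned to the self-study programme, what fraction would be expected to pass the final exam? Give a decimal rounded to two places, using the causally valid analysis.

0.49

Mid-term attendance is recorded after the teaching method and is itself shifted by it — it sits on the causal path from teaching method to outcome. Conditioning on a mediator would strip out part of the effect we want; the pooled comparison gives the total causal effect.
So P(outcome | do(the self-study programme)) is just the pooled rate for the self-study programme: 196/400 = 0.490.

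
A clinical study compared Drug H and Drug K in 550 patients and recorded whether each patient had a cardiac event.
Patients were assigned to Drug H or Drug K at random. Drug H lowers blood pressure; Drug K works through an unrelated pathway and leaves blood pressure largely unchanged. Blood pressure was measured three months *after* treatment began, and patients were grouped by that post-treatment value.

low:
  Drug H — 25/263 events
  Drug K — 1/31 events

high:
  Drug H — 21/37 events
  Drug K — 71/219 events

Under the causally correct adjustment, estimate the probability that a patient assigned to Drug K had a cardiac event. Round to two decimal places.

The distribution of blood pressure is itself part of what the drug does — it is an intermediate outcome. Holding it fixed would remove that part of the effect; the total effect is the pooled difference.
So P(outcome | do(Drug K)) is just the pooled rate for Drug K: 72/250 = 0.288.

0.29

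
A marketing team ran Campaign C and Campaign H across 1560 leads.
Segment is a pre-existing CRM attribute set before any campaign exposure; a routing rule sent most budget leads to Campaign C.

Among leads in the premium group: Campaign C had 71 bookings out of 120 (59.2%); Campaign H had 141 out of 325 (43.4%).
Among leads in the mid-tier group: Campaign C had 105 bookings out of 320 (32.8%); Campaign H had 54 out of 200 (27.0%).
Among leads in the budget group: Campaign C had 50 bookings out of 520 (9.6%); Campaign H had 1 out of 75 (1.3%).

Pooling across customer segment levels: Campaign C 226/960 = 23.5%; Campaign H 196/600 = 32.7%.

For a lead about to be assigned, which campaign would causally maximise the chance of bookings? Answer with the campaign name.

Campaign C

Nothing the campaign does changes customer segment; the imbalance is an allocation artefact. With customer segment also predicting the outcome, the pooled figure is confounded, and the within-stratum comparison is the causal one.
Within each level — premium: 59.2% vs 43.4%; mid-tier: 32.8% vs 27.0%; budget: 9.6% vs 1.3% — Campaign C is higher every time.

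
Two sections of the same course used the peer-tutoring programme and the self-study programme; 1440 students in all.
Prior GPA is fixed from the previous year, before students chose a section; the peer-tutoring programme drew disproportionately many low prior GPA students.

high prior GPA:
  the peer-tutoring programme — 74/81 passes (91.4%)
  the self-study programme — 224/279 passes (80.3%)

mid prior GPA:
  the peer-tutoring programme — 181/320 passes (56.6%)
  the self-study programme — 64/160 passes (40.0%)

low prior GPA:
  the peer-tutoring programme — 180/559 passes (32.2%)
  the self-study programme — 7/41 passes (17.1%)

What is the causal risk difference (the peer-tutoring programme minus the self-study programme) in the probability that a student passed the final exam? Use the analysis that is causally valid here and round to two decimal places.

+0.15

the peer-tutoring programme is higher inside every prior GPA band stratum but the self-study programme is higher in aggregate. Whether to stratify depends on how prior GPA band relates to the teaching method.
Prior GPA band is set before the teaching method has any effect — it is not caused by the teaching method — and it independently drives the outcome. That makes it a confounder, so the causal comparison is within prior GPA band levels.
Adjusting over the population distribution of prior GPA band: 0.250·(0.914−0.803) + 0.333·(0.566−0.400) + 0.417·(0.322−0.171) = +0.146.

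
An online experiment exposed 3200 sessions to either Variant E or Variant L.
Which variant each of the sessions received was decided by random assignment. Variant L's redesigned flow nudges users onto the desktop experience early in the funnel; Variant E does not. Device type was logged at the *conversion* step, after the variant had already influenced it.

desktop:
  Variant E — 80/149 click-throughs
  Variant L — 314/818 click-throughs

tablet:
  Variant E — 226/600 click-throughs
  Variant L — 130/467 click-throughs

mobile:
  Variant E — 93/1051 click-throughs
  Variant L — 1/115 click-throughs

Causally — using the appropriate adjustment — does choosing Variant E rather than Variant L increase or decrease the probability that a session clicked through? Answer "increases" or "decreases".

Device type lies on the pathway variant → device type → outcome, so adjusting for it blocks the indirect effect. For the total causal effect of variant, use the unadjusted pooled rates.
Pooled: Variant E 22.2% vs Variant L 31.8%; Variant L is higher overall.

decreases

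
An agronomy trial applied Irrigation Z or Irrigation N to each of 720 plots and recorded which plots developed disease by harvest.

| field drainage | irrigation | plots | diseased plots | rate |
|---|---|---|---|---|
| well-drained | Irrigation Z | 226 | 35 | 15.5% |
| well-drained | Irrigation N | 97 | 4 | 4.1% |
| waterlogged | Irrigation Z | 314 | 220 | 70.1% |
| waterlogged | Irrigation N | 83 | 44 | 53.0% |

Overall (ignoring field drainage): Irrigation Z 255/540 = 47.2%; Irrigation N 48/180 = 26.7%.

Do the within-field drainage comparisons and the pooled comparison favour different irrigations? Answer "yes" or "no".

no

Within each field drainage level (well-drained 15.5% vs 4.1%; waterlogged 70.1% vs 53.0%), Irrigation N has the lower rate every time. Pooled: 47.2% vs 26.7% — Irrigation N has the lower rate overall. They agree.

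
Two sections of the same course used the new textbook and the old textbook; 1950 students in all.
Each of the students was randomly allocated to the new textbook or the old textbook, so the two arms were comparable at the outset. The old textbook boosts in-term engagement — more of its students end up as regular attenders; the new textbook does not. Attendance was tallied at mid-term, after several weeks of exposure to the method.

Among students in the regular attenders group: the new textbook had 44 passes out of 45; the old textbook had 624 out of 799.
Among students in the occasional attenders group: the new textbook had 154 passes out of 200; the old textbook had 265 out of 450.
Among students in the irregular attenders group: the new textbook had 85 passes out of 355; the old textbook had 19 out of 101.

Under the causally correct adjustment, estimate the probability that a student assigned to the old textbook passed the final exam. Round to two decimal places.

0.67

Mid-term attendance lies on the pathway teaching method → mid-term attendance → outcome, so adjusting for it blocks the indirect effect. For the total causal effect of teaching method, use the unadjusted pooled rates.
So P(outcome | do(the old textbook)) is just the pooled rate for the old textbook: 908/1350 = 0.673.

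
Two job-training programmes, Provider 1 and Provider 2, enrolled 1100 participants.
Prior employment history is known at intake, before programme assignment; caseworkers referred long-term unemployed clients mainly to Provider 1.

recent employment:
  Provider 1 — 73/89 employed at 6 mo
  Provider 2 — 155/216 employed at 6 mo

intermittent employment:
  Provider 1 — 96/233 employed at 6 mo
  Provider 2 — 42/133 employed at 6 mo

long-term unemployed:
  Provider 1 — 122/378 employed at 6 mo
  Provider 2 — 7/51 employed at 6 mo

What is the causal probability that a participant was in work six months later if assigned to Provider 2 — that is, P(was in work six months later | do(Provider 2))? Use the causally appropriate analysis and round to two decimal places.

0.36

Prior employment history differs across programmes for reasons unrelated to any effect of the programme itself, and it separately predicts the outcome — a classic confounder. We must compare within prior employment history levels.
Standardising Provider 2 to the population prior employment history mix: 0.277·155/216 + 0.333·42/133 + 0.390·7/51 = 0.358.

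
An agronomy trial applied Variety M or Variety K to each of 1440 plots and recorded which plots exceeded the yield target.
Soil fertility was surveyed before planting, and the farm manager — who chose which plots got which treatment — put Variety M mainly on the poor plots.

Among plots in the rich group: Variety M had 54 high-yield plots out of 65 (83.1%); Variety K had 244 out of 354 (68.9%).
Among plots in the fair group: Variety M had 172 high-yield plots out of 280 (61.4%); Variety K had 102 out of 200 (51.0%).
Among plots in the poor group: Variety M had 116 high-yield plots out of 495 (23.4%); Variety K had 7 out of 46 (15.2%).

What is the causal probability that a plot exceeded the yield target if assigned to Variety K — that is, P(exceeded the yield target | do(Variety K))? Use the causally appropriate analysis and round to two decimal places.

Here soil fertility is a common cause — it drives both which variety a case falls under and the outcome. The crude comparison mixes populations; the stratum-specific rates are the causally relevant ones.
Standardising Variety K to the population soil fertility mix: 0.291·244/354 + 0.333·102/200 + 0.376·7/46 = 0.428.

0.43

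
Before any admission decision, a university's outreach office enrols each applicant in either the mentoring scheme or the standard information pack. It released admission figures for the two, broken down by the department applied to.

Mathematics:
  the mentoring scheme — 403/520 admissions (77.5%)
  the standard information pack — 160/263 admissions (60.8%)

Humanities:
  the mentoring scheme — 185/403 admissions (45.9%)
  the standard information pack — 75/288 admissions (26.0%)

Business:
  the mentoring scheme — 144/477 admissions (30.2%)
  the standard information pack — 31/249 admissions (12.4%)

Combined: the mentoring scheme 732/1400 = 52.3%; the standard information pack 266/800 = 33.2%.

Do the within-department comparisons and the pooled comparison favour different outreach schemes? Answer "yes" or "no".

no

Within each department level (Mathematics 77.5% vs 60.8%; Humanities 45.9% vs 26.0%; Business 30.2% vs 12.4%), the mentoring scheme has the higher rate every time. Pooled: 52.3% vs 33.2% — the mentoring scheme has the higher rate overall. They agree.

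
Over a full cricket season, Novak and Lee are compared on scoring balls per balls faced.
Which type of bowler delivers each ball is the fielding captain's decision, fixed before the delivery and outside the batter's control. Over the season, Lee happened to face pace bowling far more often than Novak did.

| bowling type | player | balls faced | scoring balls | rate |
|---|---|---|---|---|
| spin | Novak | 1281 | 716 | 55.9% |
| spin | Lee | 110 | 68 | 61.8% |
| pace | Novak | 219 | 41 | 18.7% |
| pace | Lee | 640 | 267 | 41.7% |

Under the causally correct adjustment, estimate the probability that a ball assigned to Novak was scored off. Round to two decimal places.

0.42

The bowling type-specific comparison favours Lee throughout, but the pooled figures favour Novak. The question is whether to condition on bowling type.
Since bowling type is a pre-existing factor (not a product of the player) and it affects the outcome on its own, it is a confounder. The stratified rates, not the pooled rate, identify the causal effect.
Standardising Novak to the population bowling type mix: 0.618·716/1281 + 0.382·41/219 = 0.417.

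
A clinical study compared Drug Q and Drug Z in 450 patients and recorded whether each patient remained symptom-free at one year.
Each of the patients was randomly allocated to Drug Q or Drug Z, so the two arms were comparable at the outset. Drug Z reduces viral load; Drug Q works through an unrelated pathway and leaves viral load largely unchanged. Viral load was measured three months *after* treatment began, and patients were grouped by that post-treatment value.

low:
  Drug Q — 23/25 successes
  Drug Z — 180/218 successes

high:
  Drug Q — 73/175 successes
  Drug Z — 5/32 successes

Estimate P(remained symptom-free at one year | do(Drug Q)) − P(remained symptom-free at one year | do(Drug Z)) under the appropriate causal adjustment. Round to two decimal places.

The stratified and pooled comparisons disagree (Drug Q wins within each viral load; Drug Z wins overall), so the answer turns on the causal role of viral load.
The distribution of viral load is itself part of what the drug does — it is an intermediate outcome. Holding it fixed would remove that part of the effect; the total effect is the pooled difference.
The causal difference is the pooled difference: 0.480 − 0.740 = -0.260.

-0.26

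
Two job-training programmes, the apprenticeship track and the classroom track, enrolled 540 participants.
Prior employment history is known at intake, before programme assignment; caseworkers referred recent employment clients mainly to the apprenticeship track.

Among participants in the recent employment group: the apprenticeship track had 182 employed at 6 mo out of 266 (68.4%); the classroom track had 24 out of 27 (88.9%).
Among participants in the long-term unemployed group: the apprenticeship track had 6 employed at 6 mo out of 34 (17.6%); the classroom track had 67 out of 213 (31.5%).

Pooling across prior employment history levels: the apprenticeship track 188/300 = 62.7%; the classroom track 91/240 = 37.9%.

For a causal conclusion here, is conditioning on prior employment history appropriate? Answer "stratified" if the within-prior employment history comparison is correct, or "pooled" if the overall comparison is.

stratified

Prior employment history satisfies the back-door criterion: it is not a descendant of the programme, and it blocks the spurious path from programme to outcome. Adjusting for it (i.e., using the within-prior employment history rates) gives the causal effect.
Within each level — recent employment: 68.4% vs 88.9%; long-term unemployed: 17.6% vs 31.5% — the classroom track is higher every time.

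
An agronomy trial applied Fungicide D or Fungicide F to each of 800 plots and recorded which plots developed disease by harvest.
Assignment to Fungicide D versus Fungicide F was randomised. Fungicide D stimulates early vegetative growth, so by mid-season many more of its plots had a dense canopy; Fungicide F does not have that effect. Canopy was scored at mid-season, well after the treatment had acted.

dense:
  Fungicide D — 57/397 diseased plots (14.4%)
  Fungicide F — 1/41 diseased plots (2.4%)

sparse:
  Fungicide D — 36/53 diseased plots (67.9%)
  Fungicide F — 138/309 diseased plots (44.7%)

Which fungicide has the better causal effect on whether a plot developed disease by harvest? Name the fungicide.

Fungicide D

Because the fungicide influences mid-season canopy, mid-season canopy is a post-treatment mediator, not a confounder. Stratifying on it would bias the estimate; the causal effect is the crude pooled difference.
Pooled: Fungicide D 20.7% vs Fungicide F 39.7%; Fungicide D is lower overall.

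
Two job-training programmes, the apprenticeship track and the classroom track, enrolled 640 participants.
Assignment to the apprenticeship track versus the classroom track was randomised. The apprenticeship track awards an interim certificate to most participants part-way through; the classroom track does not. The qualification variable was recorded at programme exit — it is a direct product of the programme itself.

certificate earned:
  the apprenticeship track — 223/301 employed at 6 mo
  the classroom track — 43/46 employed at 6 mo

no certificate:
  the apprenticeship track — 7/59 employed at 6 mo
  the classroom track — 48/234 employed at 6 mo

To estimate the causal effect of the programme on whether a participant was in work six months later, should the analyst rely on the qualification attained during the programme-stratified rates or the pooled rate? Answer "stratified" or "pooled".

The stratified and pooled comparisons disagree (the classroom track wins within each qualification attained during the programme; the apprenticeship track wins overall), so the answer turns on the causal role of qualification attained during the programme.
Qualification attained during the programme is recorded after the programme and is itself shifted by it — it sits on the causal path from programme to outcome. Conditioning on a mediator would strip out part of the effect we want; the pooled comparison gives the total causal effect.
Pooled: the apprenticeship track 63.9% vs the classroom track 32.5%; the apprenticeship track is higher overall.

pooled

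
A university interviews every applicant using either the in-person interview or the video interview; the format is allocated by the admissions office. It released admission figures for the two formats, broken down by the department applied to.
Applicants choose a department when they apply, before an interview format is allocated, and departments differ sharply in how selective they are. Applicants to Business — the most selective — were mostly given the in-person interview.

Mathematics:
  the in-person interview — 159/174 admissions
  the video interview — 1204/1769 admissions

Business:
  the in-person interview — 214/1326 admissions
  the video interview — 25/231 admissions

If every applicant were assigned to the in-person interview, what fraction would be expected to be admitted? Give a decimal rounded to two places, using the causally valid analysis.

0.58

The imbalance in department arose from how applicants were allocated, not from anything the interview format did; and department independently affects the outcome. The pooled gap is confounded — condition on department.
Standardising the in-person interview to the population department mix: 0.555·159/174 + 0.445·214/1326 = 0.579.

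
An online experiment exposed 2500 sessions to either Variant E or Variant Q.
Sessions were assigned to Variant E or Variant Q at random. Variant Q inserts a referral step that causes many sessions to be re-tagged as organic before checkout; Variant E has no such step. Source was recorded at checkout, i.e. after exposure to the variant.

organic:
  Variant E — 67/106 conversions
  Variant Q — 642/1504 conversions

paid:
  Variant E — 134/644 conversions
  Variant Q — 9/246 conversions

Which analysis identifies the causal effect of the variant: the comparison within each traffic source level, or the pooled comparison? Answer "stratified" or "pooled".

pooled

The traffic source-specific comparison favours Variant E throughout, but the pooled figures favour Variant Q. The question is whether to condition on traffic source.
Because the variant influences traffic source, traffic source is a post-treatment mediator, not a confounder. Stratifying on it would bias the estimate; the causal effect is the crude pooled difference.
Pooled: Variant E 26.8% vs Variant Q 37.2%; Variant Q is higher overall.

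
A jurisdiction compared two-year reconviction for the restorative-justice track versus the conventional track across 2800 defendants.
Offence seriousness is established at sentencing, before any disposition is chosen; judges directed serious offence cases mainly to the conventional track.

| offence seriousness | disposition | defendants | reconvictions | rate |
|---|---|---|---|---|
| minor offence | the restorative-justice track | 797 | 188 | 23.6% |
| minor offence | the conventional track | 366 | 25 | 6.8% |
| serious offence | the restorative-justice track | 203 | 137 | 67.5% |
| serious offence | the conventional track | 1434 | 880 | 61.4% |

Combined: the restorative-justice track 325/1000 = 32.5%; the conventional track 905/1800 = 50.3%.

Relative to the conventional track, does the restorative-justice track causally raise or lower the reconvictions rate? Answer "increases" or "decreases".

increases

Offence seriousness differs across dispositions for reasons unrelated to any effect of the disposition itself, and it separately predicts the outcome — a classic confounder. We must compare within offence seriousness levels.
Within each level — minor offence: 23.6% vs 6.8%; serious offence: 67.5% vs 61.4% — the conventional track is lower every time.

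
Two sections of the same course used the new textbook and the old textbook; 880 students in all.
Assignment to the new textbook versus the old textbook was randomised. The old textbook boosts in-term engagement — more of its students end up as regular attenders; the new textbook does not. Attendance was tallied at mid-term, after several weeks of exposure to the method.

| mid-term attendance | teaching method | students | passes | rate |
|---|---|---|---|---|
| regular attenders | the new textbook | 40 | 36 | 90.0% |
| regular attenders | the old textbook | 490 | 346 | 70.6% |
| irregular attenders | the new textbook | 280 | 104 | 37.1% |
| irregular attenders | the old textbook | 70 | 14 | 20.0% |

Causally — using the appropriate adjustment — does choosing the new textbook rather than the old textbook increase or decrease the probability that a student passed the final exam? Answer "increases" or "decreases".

Stratifying would compare teaching methods among students the teaching methods themselves sorted into mid-term attendance groups — a form of selection on an intermediate. The unconditioned pooled rates give the total causal effect.
Pooled: the new textbook 43.8% vs the old textbook 64.3%; the old textbook is higher overall.

decreases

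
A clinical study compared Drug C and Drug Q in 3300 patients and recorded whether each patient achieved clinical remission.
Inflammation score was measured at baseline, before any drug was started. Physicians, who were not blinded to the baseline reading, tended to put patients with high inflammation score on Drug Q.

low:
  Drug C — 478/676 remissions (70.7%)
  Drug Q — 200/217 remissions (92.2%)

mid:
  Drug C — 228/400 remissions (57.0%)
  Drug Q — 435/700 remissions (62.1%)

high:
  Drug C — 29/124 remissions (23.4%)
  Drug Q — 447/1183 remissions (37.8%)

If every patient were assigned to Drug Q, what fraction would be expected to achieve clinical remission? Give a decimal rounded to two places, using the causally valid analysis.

Within every inflammation score level Drug Q has the higher rate, yet pooled Drug C does — Simpson's reversal.
Here inflammation score is a common cause — it drives both which drug a case falls under and the outcome. The crude comparison mixes populations; the stratum-specific rates are the causally relevant ones.
Standardising Drug Q to the population inflammation score mix: 0.271·200/217 + 0.333·435/700 + 0.396·447/1183 = 0.606.

0.61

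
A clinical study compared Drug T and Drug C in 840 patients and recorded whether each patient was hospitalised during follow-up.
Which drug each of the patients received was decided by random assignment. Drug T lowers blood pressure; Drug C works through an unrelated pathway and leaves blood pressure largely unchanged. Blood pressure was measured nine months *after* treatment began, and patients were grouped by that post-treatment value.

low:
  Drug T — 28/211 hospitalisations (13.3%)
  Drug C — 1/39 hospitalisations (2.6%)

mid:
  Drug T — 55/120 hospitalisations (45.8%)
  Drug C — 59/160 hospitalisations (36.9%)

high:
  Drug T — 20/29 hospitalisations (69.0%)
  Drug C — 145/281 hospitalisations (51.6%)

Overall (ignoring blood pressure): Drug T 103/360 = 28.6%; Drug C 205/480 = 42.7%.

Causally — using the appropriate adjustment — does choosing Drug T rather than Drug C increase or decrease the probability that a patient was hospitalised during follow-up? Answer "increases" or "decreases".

decreases

The stratified and pooled comparisons disagree (Drug C wins within each blood pressure; Drug T wins overall), so the answer turns on the causal role of blood pressure.
Blood pressure is downstream of the drug. One should not condition on a consequence of treatment, so the overall rates are the right comparison.
Pooled: Drug T 28.6% vs Drug C 42.7%; Drug T is lower overall.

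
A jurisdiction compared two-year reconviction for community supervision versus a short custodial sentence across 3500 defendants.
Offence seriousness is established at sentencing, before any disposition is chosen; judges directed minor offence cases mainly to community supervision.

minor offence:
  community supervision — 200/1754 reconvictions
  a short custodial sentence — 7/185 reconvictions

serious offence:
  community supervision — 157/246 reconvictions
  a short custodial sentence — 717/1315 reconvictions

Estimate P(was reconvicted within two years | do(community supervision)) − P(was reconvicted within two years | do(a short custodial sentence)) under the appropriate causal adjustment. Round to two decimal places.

The stratified and pooled comparisons disagree (a short custodial sentence wins within each offence seriousness; community supervision wins overall), so the answer turns on the causal role of offence seriousness.
Here offence seriousness is a common cause — it drives both which disposition a case falls under and the outcome. The crude comparison mixes populations; the stratum-specific rates are the causally relevant ones.
Adjusting over the population distribution of offence seriousness: 0.554·(0.114−0.038) + 0.446·(0.638−0.545) = +0.084.

+0.08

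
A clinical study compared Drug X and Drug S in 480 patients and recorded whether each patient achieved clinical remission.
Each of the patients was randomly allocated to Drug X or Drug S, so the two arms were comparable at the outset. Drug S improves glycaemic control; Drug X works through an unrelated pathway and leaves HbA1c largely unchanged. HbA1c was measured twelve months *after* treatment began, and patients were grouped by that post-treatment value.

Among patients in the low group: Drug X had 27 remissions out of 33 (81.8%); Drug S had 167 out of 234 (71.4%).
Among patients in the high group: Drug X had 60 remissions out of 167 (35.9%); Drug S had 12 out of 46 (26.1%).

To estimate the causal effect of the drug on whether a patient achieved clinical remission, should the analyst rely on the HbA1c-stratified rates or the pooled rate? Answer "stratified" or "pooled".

pooled

HbA1c lies on the pathway drug → HbA1c → outcome, so adjusting for it blocks the indirect effect. For the total causal effect of drug, use the unadjusted pooled rates.
Pooled: Drug X 43.5% vs Drug S 63.9%; Drug S is higher overall.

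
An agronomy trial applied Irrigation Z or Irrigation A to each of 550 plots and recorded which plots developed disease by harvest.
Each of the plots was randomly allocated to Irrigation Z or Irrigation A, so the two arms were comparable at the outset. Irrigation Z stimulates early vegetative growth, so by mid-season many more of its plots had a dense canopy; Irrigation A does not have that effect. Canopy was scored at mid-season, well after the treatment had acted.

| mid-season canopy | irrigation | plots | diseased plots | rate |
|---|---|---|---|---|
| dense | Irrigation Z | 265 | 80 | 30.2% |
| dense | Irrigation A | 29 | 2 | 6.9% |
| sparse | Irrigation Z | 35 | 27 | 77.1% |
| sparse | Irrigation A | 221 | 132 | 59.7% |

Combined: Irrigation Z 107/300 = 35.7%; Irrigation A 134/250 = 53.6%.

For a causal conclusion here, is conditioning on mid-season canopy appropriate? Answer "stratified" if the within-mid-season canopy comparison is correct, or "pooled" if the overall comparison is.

pooled

The mid-season canopy-specific comparison favours Irrigation A throughout, but the pooled figures favour Irrigation Z. The question is whether to condition on mid-season canopy.
Because the irrigation influences mid-season canopy, mid-season canopy is a post-treatment mediator, not a confounder. Stratifying on it would bias the estimate; the causal effect is the crude pooled difference.
Pooled: Irrigation Z 35.7% vs Irrigation A 53.6%; Irrigation Z is lower overall.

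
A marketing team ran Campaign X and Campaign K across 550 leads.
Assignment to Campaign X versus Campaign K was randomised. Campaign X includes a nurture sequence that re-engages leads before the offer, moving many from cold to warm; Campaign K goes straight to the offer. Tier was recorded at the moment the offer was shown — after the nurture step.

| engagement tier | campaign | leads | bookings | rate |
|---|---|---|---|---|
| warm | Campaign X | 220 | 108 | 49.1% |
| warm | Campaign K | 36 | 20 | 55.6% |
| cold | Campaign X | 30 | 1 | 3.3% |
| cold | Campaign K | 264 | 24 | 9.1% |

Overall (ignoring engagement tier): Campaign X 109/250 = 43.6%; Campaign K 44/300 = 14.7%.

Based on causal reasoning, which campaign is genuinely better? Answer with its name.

Campaign K is higher inside every engagement tier stratum but Campaign X is higher in aggregate. Whether to stratify depends on how engagement tier relates to the campaign.
Because the campaign influences engagement tier, engagement tier is a post-treatment mediator, not a confounder. Stratifying on it would bias the estimate; the causal effect is the crude pooled difference.
Pooled: Campaign X 43.6% vs Campaign K 14.7%; Campaign X is higher overall.

Campaign X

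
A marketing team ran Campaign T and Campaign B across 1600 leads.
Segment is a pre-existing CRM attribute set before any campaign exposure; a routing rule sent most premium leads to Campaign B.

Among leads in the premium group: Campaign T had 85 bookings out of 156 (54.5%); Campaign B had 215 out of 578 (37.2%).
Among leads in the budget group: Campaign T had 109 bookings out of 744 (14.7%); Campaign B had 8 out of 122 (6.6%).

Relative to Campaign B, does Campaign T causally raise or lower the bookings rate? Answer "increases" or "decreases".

increases

The customer segment-specific comparison favours Campaign T throughout, but the pooled figures favour Campaign B. The question is whether to condition on customer segment.
Since customer segment is a pre-existing factor (not a product of the campaign) and it affects the outcome on its own, it is a confounder. The stratified rates, not the pooled rate, identify the causal effect.
Within each level — premium: 54.5% vs 37.2%; budget: 14.7% vs 6.6% — Campaign T is higher every time.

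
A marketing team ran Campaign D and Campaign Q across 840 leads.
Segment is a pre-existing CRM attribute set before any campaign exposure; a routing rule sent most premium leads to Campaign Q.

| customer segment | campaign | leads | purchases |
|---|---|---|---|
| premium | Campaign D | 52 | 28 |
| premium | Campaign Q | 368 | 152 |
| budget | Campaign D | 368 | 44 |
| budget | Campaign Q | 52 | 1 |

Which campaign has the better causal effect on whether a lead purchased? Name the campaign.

Campaign D

Customer segment satisfies the back-door criterion: it is not a descendant of the campaign, and it blocks the spurious path from campaign to outcome. Adjusting for it (i.e., using the within-customer segment rates) gives the causal effect.
Within each level — premium: 53.8% vs 41.3%; budget: 12.0% vs 1.9% — Campaign D is higher every time.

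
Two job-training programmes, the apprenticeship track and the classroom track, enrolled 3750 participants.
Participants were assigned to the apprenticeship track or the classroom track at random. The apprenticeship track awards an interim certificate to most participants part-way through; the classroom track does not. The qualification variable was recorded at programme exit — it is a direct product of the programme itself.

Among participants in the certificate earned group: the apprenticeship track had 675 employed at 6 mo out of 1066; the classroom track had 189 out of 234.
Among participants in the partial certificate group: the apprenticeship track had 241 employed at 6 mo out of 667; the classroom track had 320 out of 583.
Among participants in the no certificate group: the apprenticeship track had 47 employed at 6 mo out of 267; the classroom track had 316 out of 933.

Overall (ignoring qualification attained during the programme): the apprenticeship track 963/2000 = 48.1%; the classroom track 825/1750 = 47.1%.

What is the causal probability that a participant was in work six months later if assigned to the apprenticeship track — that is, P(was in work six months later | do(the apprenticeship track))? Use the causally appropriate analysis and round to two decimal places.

0.48

The stratified and pooled comparisons disagree (the classroom track wins within each qualification attained during the programme; the apprenticeship track wins overall), so the answer turns on the causal role of qualification attained during the programme.
The distribution of qualification attained during the programme is itself part of what the programme does — it is an intermediate outcome. Holding it fixed would remove that part of the effect; the total effect is the pooled difference.
So P(outcome | do(the apprenticeship track)) is just the pooled rate for the apprenticeship track: 963/2000 = 0.481.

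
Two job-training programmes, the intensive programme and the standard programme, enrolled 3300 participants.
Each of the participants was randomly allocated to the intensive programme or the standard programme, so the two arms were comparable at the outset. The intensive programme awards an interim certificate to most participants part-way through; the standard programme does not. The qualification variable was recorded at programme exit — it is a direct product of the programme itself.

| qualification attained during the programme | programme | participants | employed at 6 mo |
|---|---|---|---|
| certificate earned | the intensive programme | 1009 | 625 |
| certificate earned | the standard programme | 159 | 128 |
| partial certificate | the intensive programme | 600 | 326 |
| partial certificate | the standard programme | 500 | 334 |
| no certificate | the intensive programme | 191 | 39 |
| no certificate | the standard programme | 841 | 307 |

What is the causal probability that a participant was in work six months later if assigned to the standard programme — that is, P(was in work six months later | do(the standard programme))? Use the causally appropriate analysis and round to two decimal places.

Within every qualification attained during the programme level the standard programme has the higher rate, yet pooled the intensive programme does — Simpson's reversal.
Qualification attained during the programme here is a post-treatment variable shaped by the programme; conditioning on it would introduce bias rather than remove it. The overall comparison is the causal one.
So P(outcome | do(the standard programme)) is just the pooled rate for the standard programme: 769/1500 = 0.513.

0.51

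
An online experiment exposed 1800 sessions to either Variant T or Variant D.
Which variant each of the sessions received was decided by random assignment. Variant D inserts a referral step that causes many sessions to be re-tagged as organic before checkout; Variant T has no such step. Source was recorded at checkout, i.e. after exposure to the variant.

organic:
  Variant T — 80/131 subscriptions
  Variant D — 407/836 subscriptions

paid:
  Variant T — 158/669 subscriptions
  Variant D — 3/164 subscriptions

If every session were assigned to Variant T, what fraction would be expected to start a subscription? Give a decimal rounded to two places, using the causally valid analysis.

Traffic source is downstream of the variant. One should not condition on a consequence of treatment, so the overall rates are the right comparison.
So P(outcome | do(Variant T)) is just the pooled rate for Variant T: 238/800 = 0.297.

0.30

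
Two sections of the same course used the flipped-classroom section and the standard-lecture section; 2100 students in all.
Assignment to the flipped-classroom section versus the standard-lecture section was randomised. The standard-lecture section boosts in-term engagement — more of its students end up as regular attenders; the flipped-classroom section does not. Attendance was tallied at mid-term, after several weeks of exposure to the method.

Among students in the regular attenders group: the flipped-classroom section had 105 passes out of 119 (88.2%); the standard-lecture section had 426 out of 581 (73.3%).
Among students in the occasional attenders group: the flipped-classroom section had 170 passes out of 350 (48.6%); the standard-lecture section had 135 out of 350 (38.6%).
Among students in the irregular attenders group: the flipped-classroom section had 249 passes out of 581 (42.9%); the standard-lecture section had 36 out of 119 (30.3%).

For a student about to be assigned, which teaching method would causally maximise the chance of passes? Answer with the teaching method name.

the standard-lecture section

the flipped-classroom section is higher inside every mid-term attendance stratum but the standard-lecture section is higher in aggregate. Whether to stratify depends on how mid-term attendance relates to the teaching method.
The distribution of mid-term attendance is itself part of what the teaching method does — it is an intermediate outcome. Holding it fixed would remove that part of the effect; the total effect is the pooled difference.
Pooled: the flipped-classroom section 49.9% vs the standard-lecture section 56.9%; the standard-lecture section is higher overall.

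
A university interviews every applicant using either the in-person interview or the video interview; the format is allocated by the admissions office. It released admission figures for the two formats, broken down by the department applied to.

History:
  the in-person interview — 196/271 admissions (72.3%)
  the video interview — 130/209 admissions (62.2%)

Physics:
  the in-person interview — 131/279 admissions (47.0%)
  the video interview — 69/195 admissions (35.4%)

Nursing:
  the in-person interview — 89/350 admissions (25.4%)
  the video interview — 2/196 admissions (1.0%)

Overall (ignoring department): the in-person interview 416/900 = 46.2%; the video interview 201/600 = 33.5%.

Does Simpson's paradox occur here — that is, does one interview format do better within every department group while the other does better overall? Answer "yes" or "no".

no

Within each department level (History 72.3% vs 62.2%; Physics 47.0% vs 35.4%; Nursing 25.4% vs 1.0%), the in-person interview has the higher rate every time. Pooled: 46.2% vs 33.5% — the in-person interview has the higher rate overall. They agree.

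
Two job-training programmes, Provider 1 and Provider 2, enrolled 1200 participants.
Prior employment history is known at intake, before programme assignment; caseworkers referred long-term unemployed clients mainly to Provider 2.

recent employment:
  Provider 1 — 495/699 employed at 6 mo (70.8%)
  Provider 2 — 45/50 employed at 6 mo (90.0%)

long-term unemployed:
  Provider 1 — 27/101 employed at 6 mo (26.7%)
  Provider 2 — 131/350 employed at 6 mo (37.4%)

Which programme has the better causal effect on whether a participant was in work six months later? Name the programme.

Provider 2

Prior employment history differs across programmes for reasons unrelated to any effect of the programme itself, and it separately predicts the outcome — a classic confounder. We must compare within prior employment history levels.
Within each level — recent employment: 70.8% vs 90.0%; long-term unemployed: 26.7% vs 37.4% — Provider 2 is higher every time.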